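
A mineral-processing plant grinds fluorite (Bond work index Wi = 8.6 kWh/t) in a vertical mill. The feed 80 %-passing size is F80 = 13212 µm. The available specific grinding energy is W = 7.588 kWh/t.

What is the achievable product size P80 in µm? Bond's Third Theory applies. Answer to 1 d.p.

P80 = 106.4 µm

W_Bond = 10·Wi·(1/√P₈₀ − 1/√F₈₀)
P80^-0.5 = F80^-0.5 + W/(10 Wi)
  = 7.5880/(10·8.6) + 1/√13212 = 0.088233 + 0.008700 = 0.096932
P80 = (1/0.096932)² = 10.3165² = 106.43 µm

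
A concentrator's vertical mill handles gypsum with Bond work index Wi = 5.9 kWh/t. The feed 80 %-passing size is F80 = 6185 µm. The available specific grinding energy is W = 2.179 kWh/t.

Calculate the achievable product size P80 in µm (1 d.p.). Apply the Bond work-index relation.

W = 10 Wi (1/√P80 − 1/√F80)  [Bond]
P80^-0.5 = F80^-0.5 + W/(10 Wi)
  = 2.1790/(10·5.9) + 1/√6185 = 0.036932 + 0.012715 = 0.049648
P80 = (1/0.049648)² = 20.1420² = 405.70 µm

P80 = 405.7 µm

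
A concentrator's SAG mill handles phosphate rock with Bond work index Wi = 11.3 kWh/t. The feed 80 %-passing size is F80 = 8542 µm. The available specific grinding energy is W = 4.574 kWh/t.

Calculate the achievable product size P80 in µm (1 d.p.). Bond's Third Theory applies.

W = 10 Wi (1/√P80 − 1/√F80)  [Bond]
⇒ 1/√P80 = W/(10 Wi) + 1/√F80
  = 4.5740/(10·11.3) + 1/√8542 = 0.040478 + 0.010820 = 0.051298
P80 = (1/0.051298)² = 19.4941² = 380.02 µm

P80 = 380.0 µm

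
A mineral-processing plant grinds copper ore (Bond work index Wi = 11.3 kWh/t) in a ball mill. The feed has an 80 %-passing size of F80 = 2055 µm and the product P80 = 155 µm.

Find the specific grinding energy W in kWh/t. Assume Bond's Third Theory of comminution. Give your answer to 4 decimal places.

Bond:  W = 10 Wi (1/√P − 1/√F)
1/√155 = 0.080322;  1/√2055 = 0.022059
W = 10·11.3·(0.080322 − 0.022059) = 6.5837 kWh/t

W = 6.5837 kWh/t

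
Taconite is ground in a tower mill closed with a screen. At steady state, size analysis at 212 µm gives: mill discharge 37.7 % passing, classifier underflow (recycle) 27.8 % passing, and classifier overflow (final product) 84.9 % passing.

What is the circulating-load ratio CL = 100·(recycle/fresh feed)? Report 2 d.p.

Mass balance on the −212 µm fraction:
(1+r)d = ru + o → r = (o−d)/(d−u)
r = (84.9 − 37.7)/(37.7 − 27.8) = 47.2/9.9 = 4.7677
CL = 100·r = 476.77 %

CL = 476.77 %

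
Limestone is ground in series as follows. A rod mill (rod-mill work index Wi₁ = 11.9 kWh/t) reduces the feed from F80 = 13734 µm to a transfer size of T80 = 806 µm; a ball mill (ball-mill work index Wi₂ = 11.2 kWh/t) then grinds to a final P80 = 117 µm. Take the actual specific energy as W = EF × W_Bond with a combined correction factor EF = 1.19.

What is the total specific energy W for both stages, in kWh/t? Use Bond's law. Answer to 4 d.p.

W = 10 Wi / √P80 − 10 Wi / √F80
Stage 1 (13734→806 µm, Wi₁=11.9): W₁ = 10·11.9·(0.035223 − 0.008533) = 3.1762 kWh/t
Stage 2 (806→117 µm, Wi₂=11.2): W₂ = 10·11.2·(0.092450 − 0.035223) = 6.4094 kWh/t
W = W₁ + W₂ = 3.1762 + 6.4094 = 9.5855 kWh/t
With EF = 1.19: W = 9.5855·1.19 = 11.4068 kWh/t

W = 11.4068 kWh/t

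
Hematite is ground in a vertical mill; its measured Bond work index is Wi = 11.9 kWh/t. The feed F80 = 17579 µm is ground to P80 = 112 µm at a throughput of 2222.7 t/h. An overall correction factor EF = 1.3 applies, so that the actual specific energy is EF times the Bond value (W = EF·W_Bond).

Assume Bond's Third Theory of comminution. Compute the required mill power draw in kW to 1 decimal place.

P = 29897.5 kW

W = 10·Wi·(P80^(-½) − F80^(-½))
W = 10·11.9·(1/√112 − 1/√17579) = 10·11.9·(0.086949) = 10.3469 kWh/t
With EF = 1.3: W = 10.3469·1.3 = 13.4510 kWh/t
P_mill = W·ṁ = 13.4510·2222.7 = 29897.5 kW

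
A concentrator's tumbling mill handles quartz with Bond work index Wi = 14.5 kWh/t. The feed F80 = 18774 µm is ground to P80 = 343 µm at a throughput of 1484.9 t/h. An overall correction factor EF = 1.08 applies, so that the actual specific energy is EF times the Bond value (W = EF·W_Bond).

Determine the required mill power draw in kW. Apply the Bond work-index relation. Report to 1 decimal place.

P = 10858.6 kW

Bond: W = 10·Wi·(1/√P80 − 1/√F80)
W = 10·14.5·(1/√343 − 1/√18774) = 10·14.5·(0.046697) = 6.7710 kWh/t
With EF = 1.08: W = 6.7710·1.08 = 7.3127 kWh/t
Mill draw = 7.3127 × 1484.9 = 10858.6 kW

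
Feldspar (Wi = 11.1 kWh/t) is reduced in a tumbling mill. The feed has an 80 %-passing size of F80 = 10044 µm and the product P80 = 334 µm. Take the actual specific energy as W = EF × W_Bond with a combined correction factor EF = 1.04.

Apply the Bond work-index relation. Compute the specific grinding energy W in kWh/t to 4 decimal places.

W = 5.1647 kWh/t

Bond: W = 10·Wi·(1/√P80 − 1/√F80)
1/√334 = 0.054718;  1/√10044 = 0.009978
W = 10·11.1·(0.054718 − 0.009978) = 4.9661 kWh/t
W_actual = 1.04 × 4.9661 = 5.1647 kWh/t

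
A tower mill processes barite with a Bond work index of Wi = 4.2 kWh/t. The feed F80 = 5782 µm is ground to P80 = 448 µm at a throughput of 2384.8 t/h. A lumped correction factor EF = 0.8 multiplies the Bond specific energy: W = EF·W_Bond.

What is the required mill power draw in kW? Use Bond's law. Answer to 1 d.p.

Bond:  W = 10 Wi (1/√P − 1/√F)
W = 10·4.2·(1/√448 − 1/√5782) = 10·4.2·(0.034094) = 1.4320 kWh/t
Corrected W = EF·W_Bond = 0.8·1.4320 = 1.1456 kWh/t
P_mill = W·ṁ = 1.1456·2384.8 = 2732.0 kW

P = 2732.0 kW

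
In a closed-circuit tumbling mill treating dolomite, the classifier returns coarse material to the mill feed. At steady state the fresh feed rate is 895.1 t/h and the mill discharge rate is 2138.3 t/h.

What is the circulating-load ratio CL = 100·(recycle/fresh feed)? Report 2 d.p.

Mill node: discharge = fresh + recycle.
R = M − F = 2138.3 − 895.1 = 1243.2 t/h
CL = 100·R/F = 100·1243.2/895.1 = 138.89 %

CL = 138.89 %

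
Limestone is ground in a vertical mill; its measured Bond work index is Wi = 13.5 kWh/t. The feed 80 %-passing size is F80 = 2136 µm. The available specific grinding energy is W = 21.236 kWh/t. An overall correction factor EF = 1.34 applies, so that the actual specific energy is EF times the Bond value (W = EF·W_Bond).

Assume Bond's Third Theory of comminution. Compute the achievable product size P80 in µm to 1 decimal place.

W_Bond = 10·Wi·(1/√P₈₀ − 1/√F₈₀)
W_Bond = W / EF = 21.236 / 1.34 = 15.8478 kWh/t
P80^-0.5 = F80^-0.5 + W_Bond/(10 Wi)
  = 15.8478/(10·13.5) + 1/√2136 = 0.117391 + 0.021637 = 0.139028
P80 = (1/0.139028)² = 7.1928² = 51.74 µm

P80 = 51.7 µm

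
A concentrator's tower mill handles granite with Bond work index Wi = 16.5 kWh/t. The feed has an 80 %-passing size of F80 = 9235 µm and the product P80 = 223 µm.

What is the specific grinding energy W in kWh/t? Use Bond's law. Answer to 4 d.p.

W = 10 Wi / √P80 − 10 Wi / √F80
1/√223 = 0.066965;  1/√9235 = 0.010406
W = 10·16.5·(0.066965 − 0.010406) = 9.3322 kWh/t

W = 9.3322 kWh/t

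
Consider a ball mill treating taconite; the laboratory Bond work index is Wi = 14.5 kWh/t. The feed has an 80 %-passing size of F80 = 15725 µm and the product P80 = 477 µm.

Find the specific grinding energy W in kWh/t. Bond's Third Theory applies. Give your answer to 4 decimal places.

W = 5.4828 kWh/t

W = 10 Wi (1/√P80 − 1/√F80)  [Bond]
1/√477 = 0.045787;  1/√15725 = 0.007975
W = 10·14.5·(0.045787 − 0.007975) = 5.4828 kWh/t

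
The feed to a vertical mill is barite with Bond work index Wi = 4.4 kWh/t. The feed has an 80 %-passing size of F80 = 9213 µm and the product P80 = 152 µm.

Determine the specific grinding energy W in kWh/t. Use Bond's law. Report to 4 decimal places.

Bond: W = 10·Wi·(1/√P80 − 1/√F80)
1/√152 = 0.081111;  1/√9213 = 0.010418
W = 10·4.4·(0.081111 − 0.010418) = 3.1105 kWh/t

W = 3.1105 kWh/t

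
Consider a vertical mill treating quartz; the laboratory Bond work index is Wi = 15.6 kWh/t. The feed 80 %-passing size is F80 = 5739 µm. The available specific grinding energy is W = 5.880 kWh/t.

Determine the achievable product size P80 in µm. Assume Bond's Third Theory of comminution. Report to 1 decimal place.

P80 = 386.1 µm

W = 10 Wi / √P80 − 10 Wi / √F80
⇒ 1/√P80 = W/(10 Wi) + 1/√F80
  = 5.8800/(10·15.6) + 1/√5739 = 0.037692 + 0.013200 = 0.050893
P80 = (1/0.050893)² = 19.6492² = 386.09 µm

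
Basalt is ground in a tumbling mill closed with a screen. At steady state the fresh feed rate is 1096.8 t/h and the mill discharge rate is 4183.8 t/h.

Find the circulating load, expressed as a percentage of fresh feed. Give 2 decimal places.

CL = 281.46 %

Steady state: M = F + R.
R = M − F = 4183.8 − 1096.8 = 3087.0 t/h
CL = 100·R/F = 100·3087.0/1096.8 = 281.46 %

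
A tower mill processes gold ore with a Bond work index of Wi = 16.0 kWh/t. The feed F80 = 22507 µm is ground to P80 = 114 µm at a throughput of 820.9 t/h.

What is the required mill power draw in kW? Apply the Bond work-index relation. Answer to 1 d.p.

P = 11426.0 kW

Bond: W = 10·Wi·(1/√P80 − 1/√F80)
W = 10·16.0·(1/√114 − 1/√22507) = 10·16.0·(0.086993) = 13.9189 kWh/t
P = W·T = 13.9189·820.9 = 11426.0 kW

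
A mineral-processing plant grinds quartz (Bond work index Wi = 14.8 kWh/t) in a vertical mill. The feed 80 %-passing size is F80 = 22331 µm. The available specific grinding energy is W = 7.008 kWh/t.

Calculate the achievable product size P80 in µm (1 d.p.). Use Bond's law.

W = 10 Wi (P80^-0.5 − F80^-0.5)
1/√P80 = 1/√F80 + W/(10·Wi)
  = 7.0080/(10·14.8) + 1/√22331 = 0.047351 + 0.006692 = 0.054043
P80 = (1/0.054043)² = 18.5037² = 342.39 µm

P80 = 342.4 µm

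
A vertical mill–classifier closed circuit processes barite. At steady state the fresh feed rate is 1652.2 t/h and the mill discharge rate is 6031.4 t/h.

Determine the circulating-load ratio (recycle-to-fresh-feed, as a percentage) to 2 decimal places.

Mill node: discharge = fresh + recycle.
R = M − F = 6031.4 − 1652.2 = 4379.2 t/h
CL = 100·R/F = 100·4379.2/1652.2 = 265.05 %

CL = 265.05 %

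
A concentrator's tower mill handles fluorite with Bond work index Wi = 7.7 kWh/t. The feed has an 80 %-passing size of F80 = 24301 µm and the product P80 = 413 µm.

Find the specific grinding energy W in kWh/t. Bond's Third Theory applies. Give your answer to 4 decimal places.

W = 10 Wi (1/√P80 − 1/√F80)  [Bond]
1/√413 = 0.049207;  1/√24301 = 0.006415
W = 10·7.7·(0.049207 − 0.006415) = 3.2950 kWh/t

W = 3.2950 kWh/t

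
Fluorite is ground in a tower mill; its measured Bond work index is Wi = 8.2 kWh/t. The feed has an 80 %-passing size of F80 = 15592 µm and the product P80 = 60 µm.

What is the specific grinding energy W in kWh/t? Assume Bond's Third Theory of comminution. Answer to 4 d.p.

Bond:  W = 10 Wi (1/√P − 1/√F)
1/√60 = 0.129099;  1/√15592 = 0.008008
W = 10·8.2·(0.129099 − 0.008008) = 9.9295 kWh/t

W = 9.9295 kWh/t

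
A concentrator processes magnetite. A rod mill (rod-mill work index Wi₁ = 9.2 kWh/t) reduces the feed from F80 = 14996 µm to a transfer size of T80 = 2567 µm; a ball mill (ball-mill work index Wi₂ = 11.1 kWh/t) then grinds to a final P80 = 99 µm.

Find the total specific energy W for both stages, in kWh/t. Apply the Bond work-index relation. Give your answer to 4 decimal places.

W = 10·Wi·(P80^(-½) − F80^(-½))
Stage 1 (14996→2567 µm, Wi₁=9.2): W₁ = 10·9.2·(0.019737 − 0.008166) = 1.0646 kWh/t
Stage 2 (2567→99 µm, Wi₂=11.1): W₂ = 10·11.1·(0.100504 − 0.019737) = 8.9651 kWh/t
W = W₁ + W₂ = 1.0646 + 8.9651 = 10.0296 kWh/t

W = 10.0296 kWh/t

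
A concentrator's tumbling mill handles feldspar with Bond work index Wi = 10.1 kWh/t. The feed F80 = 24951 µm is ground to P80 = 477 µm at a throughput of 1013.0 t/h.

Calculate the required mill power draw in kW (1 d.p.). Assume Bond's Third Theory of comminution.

P = 4036.9 kW

W = 10 Wi (1/√P80 − 1/√F80)  [Bond]
W = 10·10.1·(1/√477 − 1/√24951) = 10·10.1·(0.039456) = 3.9851 kWh/t
Mill draw = 3.9851 × 1013.0 = 4036.9 kW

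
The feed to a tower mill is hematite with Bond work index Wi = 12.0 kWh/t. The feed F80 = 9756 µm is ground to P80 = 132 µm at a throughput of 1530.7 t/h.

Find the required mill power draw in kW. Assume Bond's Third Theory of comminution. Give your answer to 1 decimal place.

W = 10 Wi (1/√P80 − 1/√F80)  [Bond]
W = 10·12.0·(1/√132 − 1/√9756) = 10·12.0·(0.076915) = 9.2297 kWh/t
P = W·T = 9.2297·1530.7 = 14128.0 kW

P = 14128.0 kW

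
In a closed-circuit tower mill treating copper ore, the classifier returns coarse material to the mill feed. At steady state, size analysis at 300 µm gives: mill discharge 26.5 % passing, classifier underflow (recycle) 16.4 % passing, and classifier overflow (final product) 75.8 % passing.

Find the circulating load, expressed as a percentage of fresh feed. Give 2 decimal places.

Two-product formula at 300 µm:
Fd + Rd = Ru + Fo ⇒ R/F = (o−d)/(d−u)
r = (75.8 − 26.5)/(26.5 − 16.4) = 49.3/10.1 = 4.8812
CL = 100·r = 488.12 %

CL = 488.12 %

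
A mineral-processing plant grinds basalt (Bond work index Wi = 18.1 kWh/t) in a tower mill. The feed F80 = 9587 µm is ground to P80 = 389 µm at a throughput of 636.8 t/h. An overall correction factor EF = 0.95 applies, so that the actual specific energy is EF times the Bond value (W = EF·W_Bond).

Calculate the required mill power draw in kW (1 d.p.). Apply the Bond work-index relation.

P = 4433.4 kW

Bond: W = 10·Wi·(1/√P80 − 1/√F80)
W = 10·18.1·(1/√389 − 1/√9587) = 10·18.1·(0.040489) = 7.3285 kWh/t
With EF = 0.95: W = 7.3285·0.95 = 6.9621 kWh/t
Mill draw = 6.9621 × 636.8 = 4433.4 kW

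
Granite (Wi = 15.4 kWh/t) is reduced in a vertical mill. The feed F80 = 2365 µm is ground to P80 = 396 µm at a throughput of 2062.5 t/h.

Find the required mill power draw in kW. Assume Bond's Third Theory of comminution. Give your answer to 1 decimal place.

Bond: W = 10·Wi·(1/√P80 − 1/√F80)
W = 10·15.4·(1/√396 − 1/√2365) = 10·15.4·(0.029689) = 4.5721 kWh/t
P_mill = W·ṁ = 4.5721·2062.5 = 9430.0 kW

P = 9430.0 kW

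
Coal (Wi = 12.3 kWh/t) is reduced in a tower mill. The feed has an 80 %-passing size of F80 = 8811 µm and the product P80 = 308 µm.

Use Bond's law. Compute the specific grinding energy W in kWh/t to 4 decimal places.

W = 10 Wi / √P80 − 10 Wi / √F80
1/√308 = 0.056980;  1/√8811 = 0.010653
W = 10·12.3·(0.056980 − 0.010653) = 5.6982 kWh/t

W = 5.6982 kWh/t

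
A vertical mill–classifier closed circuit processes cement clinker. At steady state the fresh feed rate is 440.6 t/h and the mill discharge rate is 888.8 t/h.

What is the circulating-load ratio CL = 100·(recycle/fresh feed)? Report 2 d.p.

CL = 101.72 %

Discharge = new feed + return, hence
R = M − F = 888.8 − 440.6 = 448.2 t/h
CL = 100·R/F = 100·448.2/440.6 = 101.72 %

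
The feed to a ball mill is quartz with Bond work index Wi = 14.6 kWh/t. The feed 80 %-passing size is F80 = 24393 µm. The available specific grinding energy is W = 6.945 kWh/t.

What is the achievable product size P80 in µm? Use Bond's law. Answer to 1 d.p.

W = 10 Wi (1/√P80 − 1/√F80)  [Bond]
1/√P80 = 1/√F80 + W/(10·Wi)
  = 6.9450/(10·14.6) + 1/√24393 = 0.047568 + 0.006403 = 0.053971
P80 = (1/0.053971)² = 18.5284² = 343.30 µm

P80 = 343.3 µm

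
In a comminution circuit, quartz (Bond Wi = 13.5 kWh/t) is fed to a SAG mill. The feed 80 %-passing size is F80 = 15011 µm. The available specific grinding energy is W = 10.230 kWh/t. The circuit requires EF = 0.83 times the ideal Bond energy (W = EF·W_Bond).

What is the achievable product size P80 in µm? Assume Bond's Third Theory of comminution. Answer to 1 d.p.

W = 10·Wi·[P80^(−½) − F80^(−½)]
W_Bond = W / EF = 10.230 / 0.83 = 12.3253 kWh/t
P80^(−½) = W_Bond/(10 Wi) + F80^(−½)
  = 12.3253/(10·13.5) + 1/√15011 = 0.091299 + 0.008162 = 0.099461
P80 = (1/0.099461)² = 10.0542² = 101.09 µm

P80 = 101.1 µm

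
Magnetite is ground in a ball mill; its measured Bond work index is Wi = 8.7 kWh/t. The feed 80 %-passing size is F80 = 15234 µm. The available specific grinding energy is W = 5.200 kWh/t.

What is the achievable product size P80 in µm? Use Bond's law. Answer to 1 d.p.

W = 10 Wi / √P80 − 10 Wi / √F80
P80^-0.5 = F80^-0.5 + W/(10 Wi)
  = 5.2000/(10·8.7) + 1/√15234 = 0.059770 + 0.008102 = 0.067872
P80 = (1/0.067872)² = 14.7336² = 217.08 µm

P80 = 217.1 µm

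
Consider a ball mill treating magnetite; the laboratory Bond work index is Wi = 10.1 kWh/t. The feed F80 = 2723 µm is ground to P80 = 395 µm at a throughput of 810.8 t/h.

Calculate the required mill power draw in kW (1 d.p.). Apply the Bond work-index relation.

P = 2551.1 kW

W_Bond = 10·Wi·(1/√P₈₀ − 1/√F₈₀)
W = 10·10.1·(1/√395 − 1/√2723) = 10·10.1·(0.031152) = 3.1463 kWh/t
Power = W × throughput = 3.1463 kWh/t × 810.8 t/h = 2551.1 kW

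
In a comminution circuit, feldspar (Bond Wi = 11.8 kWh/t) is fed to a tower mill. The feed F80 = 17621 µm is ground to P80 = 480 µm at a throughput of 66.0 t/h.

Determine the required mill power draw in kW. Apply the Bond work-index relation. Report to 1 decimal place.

W_Bond = 10·Wi·(1/√P₈₀ − 1/√F₈₀)
W = 10·11.8·(1/√480 − 1/√17621) = 10·11.8·(0.038110) = 4.4970 kWh/t
P = W·T = 4.4970·66.0 = 296.8 kW

P = 296.8 kW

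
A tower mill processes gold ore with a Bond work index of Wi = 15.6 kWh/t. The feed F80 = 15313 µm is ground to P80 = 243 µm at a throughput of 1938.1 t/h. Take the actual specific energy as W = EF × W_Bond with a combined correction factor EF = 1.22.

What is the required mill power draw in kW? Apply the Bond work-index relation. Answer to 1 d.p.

Bond:  W = 10 Wi (1/√P − 1/√F)
W = 10·15.6·(1/√243 − 1/√15313) = 10·15.6·(0.056069) = 8.7468 kWh/t
Apply correction: 8.7468 × 1.22 = 10.6710 kWh/t
Mill draw = 10.6710 × 1938.1 = 20681.5 kW

P = 20681.5 kW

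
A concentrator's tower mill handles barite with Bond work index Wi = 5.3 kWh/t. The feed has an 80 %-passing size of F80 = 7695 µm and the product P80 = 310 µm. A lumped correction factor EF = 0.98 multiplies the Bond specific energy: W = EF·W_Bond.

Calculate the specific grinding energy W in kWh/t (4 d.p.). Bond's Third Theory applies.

W = 2.3579 kWh/t

W = 10·Wi·(P80^(-½) − F80^(-½))
1/√310 = 0.056796;  1/√7695 = 0.011400
W = 10·5.3·(0.056796 − 0.011400) = 2.4060 kWh/t
With EF = 0.98: W = 2.4060·0.98 = 2.3579 kWh/t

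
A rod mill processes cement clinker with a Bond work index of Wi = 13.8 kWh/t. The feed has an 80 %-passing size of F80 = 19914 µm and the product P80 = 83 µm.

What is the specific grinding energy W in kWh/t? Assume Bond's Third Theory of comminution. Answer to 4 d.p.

W = 14.1696 kWh/t

W = 10 Wi (1/√P80 − 1/√F80)  [Bond]
1/√83 = 0.109764;  1/√19914 = 0.007086
W = 10·13.8·(0.109764 − 0.007086) = 14.1696 kWh/t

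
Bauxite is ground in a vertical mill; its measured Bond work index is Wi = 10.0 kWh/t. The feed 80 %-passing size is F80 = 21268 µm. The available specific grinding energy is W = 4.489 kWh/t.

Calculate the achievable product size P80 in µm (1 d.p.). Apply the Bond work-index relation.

P80 = 373.4 µm

W = 10·Wi·(P80^(-½) − F80^(-½))
⇒ 1/√P80 = W/(10·Wi) + 1/√F80
  = 4.4890/(10·10.0) + 1/√21268 = 0.044890 + 0.006857 = 0.051747
P80 = (1/0.051747)² = 19.3248² = 373.45 µm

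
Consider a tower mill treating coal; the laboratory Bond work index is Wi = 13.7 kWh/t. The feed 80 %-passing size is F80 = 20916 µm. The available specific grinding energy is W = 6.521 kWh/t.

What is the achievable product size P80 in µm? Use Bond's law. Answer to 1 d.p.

P80 = 336.5 µm

W = 10 Wi (1/√P80 − 1/√F80)  [Bond]
P80^(−½) = W/(10 Wi) + F80^(−½)
  = 6.5210/(10·13.7) + 1/√20916 = 0.047599 + 0.006914 = 0.054513
P80 = (1/0.054513)² = 18.3442² = 336.51 µm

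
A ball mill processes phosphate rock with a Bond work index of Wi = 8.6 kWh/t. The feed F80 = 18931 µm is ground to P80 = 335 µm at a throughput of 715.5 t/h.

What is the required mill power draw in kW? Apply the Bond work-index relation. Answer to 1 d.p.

W_Bond = 10·Wi·(1/√P₈₀ − 1/√F₈₀)
W = 10·8.6·(1/√335 − 1/√18931) = 10·8.6·(0.047368) = 4.0736 kWh/t
P = W·T = 4.0736·715.5 = 2914.7 kW

P = 2914.7 kW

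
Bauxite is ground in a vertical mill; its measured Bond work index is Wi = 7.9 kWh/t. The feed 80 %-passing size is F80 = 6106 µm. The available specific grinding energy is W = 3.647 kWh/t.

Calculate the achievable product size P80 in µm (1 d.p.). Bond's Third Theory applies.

P80 = 287.6 µm

W = 10 Wi (1/√P80 − 1/√F80)  [Bond]
⇒ 1/√P80 = W/(10 Wi) + 1/√F80
  = 3.6470/(10·7.9) + 1/√6106 = 0.046165 + 0.012797 = 0.058962
P80 = (1/0.058962)² = 16.9601² = 287.64 µm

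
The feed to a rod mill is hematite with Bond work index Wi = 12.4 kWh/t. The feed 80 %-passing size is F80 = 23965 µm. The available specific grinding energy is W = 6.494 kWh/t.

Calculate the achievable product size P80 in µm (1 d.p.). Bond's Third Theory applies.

W = 10 Wi (1/√P80 − 1/√F80)  [Bond]
P80^(−½) = W/(10 Wi) + F80^(−½)
  = 6.4940/(10·12.4) + 1/√23965 = 0.052371 + 0.006460 = 0.058831
P80 = (1/0.058831)² = 16.9979² = 288.93 µm

P80 = 288.9 µm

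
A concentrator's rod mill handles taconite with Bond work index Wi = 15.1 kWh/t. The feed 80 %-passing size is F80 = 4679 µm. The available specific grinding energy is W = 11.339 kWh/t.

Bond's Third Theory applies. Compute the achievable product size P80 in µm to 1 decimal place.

Bond:  W = 10 Wi (1/√P − 1/√F)
P80^(−½) = W/(10 Wi) + F80^(−½)
  = 11.3390/(10·15.1) + 1/√4679 = 0.075093 + 0.014619 = 0.089712
P80 = (1/0.089712)² = 11.1468² = 124.25 µm

P80 = 124.3 µm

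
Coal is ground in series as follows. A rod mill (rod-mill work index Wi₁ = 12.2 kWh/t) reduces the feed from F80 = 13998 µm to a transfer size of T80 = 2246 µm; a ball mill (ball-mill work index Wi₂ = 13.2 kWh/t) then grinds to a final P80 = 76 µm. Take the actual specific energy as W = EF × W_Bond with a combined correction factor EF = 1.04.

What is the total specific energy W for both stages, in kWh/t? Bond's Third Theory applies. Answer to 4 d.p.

Bond: W = 10·Wi·(1/√P80 − 1/√F80)
Stage 1 (13998→2246 µm, Wi₁=12.2): W₁ = 10·12.2·(0.021101 − 0.008452) = 1.5431 kWh/t
Stage 2 (2246→76 µm, Wi₂=13.2): W₂ = 10·13.2·(0.114708 − 0.021101) = 12.3562 kWh/t
W = W₁ + W₂ = 1.5431 + 12.3562 = 13.8993 kWh/t
Apply correction: 13.8993 × 1.04 = 14.4552 kWh/t

W = 14.4552 kWh/t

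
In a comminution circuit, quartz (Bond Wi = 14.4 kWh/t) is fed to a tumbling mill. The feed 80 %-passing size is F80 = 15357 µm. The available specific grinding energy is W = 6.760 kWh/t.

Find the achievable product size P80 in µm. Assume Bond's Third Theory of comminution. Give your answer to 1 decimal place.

P80 = 330.4 µm

Bond: W = 10·Wi·(1/√P80 − 1/√F80)
P80^-0.5 = F80^-0.5 + W/(10 Wi)
  = 6.7600/(10·14.4) + 1/√15357 = 0.046944 + 0.008070 = 0.055014
P80 = (1/0.055014)² = 18.1772² = 330.41 µm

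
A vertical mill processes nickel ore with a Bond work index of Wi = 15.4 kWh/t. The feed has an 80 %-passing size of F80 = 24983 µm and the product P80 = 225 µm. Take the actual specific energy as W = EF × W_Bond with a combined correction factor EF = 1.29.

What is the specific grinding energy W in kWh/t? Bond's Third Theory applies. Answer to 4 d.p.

W = 11.9871 kWh/t

W = 10·Wi·(P80^(-½) − F80^(-½))
1/√225 = 0.066667;  1/√24983 = 0.006327
W = 10·15.4·(0.066667 − 0.006327) = 9.2924 kWh/t
W_actual = 1.29 × 9.2924 = 11.9871 kWh/t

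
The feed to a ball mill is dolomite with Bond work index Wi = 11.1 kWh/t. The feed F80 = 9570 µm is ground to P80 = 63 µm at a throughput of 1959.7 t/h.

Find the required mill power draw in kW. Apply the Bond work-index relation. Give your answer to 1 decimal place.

P = 25182.2 kW

W = 10·Wi·(P80^(-½) − F80^(-½))
W = 10·11.1·(1/√63 − 1/√9570) = 10·11.1·(0.115766) = 12.8500 kWh/t
P = W·T = 12.8500·1959.7 = 25182.2 kW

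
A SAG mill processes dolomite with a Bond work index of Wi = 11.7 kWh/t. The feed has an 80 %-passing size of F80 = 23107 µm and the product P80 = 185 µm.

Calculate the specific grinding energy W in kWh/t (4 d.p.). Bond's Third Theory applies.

W = 7.8323 kWh/t

W = 10·Wi·[P80^(−½) − F80^(−½)]
1/√185 = 0.073521;  1/√23107 = 0.006579
W = 10·11.7·(0.073521 − 0.006579) = 7.8323 kWh/t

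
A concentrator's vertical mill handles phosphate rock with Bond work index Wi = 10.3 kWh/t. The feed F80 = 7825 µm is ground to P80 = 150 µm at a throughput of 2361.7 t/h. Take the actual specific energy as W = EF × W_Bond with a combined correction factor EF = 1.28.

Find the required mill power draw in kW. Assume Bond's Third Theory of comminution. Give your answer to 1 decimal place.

P = 21903.1 kW

W_Bond = 10·Wi·(1/√P₈₀ − 1/√F₈₀)
W = 10·10.3·(1/√150 − 1/√7825) = 10·10.3·(0.070345) = 7.2455 kWh/t
Apply correction: 7.2455 × 1.28 = 9.2743 kWh/t
Power = W × throughput = 9.2743 kWh/t × 2361.7 t/h = 21903.1 kW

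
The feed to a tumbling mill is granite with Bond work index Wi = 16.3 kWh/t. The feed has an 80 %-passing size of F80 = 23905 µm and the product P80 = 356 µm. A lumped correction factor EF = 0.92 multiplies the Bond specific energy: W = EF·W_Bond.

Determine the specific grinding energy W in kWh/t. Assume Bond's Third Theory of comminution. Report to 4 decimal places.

W = 10·Wi·(P80^(-½) − F80^(-½))
1/√356 = 0.053000;  1/√23905 = 0.006468
W = 10·16.3·(0.053000 − 0.006468) = 7.5847 kWh/t
W_actual = 0.92 × 7.5847 = 6.9780 kWh/t

W = 6.9780 kWh/t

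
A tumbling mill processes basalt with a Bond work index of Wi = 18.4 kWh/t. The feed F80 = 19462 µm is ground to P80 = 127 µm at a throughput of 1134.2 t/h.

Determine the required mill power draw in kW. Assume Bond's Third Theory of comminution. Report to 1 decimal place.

P = 17022.6 kW

W = 10 Wi (1/√P80 − 1/√F80)  [Bond]
W = 10·18.4·(1/√127 − 1/√19462) = 10·18.4·(0.081568) = 15.0084 kWh/t
Mill draw = 15.0084 × 1134.2 = 17022.6 kW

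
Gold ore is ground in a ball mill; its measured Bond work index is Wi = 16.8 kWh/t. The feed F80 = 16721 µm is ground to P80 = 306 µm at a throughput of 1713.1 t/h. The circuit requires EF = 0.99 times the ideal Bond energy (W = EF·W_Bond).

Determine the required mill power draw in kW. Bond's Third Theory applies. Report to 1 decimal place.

W = 10 Wi (1/√P80 − 1/√F80)  [Bond]
W = 10·16.8·(1/√306 − 1/√16721) = 10·16.8·(0.049433) = 8.3047 kWh/t
With EF = 0.99: W = 8.3047·0.99 = 8.2217 kWh/t
P = W·T = 8.2217·1713.1 = 14084.5 kW

P = 14084.5 kW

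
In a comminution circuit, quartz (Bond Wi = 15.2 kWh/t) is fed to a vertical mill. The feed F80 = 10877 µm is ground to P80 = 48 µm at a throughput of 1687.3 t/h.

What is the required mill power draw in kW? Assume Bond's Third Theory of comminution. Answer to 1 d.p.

W = 10 Wi (1/√P80 − 1/√F80)  [Bond]
W = 10·15.2·(1/√48 − 1/√10877) = 10·15.2·(0.134749) = 20.4819 kWh/t
Mill draw = 20.4819 × 1687.3 = 34559.1 kW

P = 34559.1 kW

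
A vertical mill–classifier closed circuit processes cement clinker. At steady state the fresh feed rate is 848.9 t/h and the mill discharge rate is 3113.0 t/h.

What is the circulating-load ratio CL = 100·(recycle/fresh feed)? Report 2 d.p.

Steady state: M = F + R.
R = M − F = 3113.0 − 848.9 = 2264.1 t/h
CL = 100·R/F = 100·2264.1/848.9 = 266.71 %

CL = 266.71 %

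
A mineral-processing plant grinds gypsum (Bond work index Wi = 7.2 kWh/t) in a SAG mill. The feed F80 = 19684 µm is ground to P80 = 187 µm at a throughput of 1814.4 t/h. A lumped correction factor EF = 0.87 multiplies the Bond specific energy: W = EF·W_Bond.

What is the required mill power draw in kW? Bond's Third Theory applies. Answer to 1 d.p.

P = 7501.1 kW

W = 10·Wi·(P80^(-½) − F80^(-½))
W = 10·7.2·(1/√187 − 1/√19684) = 10·7.2·(0.066000) = 4.7520 kWh/t
Corrected W = EF·W_Bond = 0.87·4.7520 = 4.1342 kWh/t
P_mill = W·ṁ = 4.1342·1814.4 = 7501.1 kW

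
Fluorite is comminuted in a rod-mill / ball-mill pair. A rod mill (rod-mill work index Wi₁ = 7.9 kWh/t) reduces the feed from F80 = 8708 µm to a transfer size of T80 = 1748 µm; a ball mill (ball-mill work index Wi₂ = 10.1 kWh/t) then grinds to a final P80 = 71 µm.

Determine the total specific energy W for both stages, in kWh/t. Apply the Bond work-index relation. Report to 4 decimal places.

W = 10.6137 kWh/t

W = 10·Wi·[P80^(−½) − F80^(−½)]
Stage 1 (8708→1748 µm, Wi₁=7.9): W₁ = 10·7.9·(0.023918 − 0.010716) = 1.0430 kWh/t
Stage 2 (1748→71 µm, Wi₂=10.1): W₂ = 10·10.1·(0.118678 − 0.023918) = 9.5708 kWh/t
W = W₁ + W₂ = 1.0430 + 9.5708 = 10.6137 kWh/t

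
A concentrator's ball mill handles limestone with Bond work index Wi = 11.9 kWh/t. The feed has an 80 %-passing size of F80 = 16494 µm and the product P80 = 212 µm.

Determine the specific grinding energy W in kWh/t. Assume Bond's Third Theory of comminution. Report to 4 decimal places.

W = 10·Wi·(P80^(-½) − F80^(-½))
1/√212 = 0.068680;  1/√16494 = 0.007786
W = 10·11.9·(0.068680 − 0.007786) = 7.2464 kWh/t

W = 7.2464 kWh/t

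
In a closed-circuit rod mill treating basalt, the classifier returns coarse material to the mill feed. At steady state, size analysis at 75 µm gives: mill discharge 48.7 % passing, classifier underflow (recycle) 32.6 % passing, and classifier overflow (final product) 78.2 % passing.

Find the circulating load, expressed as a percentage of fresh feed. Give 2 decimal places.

CL = 183.23 %

Mass balance on the −75 µm fraction:
(1+r)·d = r·u + o ⇒ r = (o−d)/(d−u)
r = (78.2 − 48.7)/(48.7 − 32.6) = 29.5/16.1 = 1.8323
CL = 100·r = 183.23 %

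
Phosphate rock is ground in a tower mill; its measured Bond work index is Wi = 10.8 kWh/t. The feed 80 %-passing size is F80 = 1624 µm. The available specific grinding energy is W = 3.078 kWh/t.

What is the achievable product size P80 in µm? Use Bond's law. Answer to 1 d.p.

W = 10 Wi / √P80 − 10 Wi / √F80
P80^(−½) = W/(10 Wi) + F80^(−½)
  = 3.0780/(10·10.8) + 1/√1624 = 0.028500 + 0.024815 = 0.053315
P80 = (1/0.053315)² = 18.7566² = 351.81 µm

P80 = 351.8 µm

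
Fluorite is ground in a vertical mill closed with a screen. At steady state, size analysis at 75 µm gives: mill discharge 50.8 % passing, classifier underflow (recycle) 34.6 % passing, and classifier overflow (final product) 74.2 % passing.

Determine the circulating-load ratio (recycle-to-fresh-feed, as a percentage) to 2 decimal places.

Balance %-passing 75 µm (r = R/F):
d + r·d = r·u + o → r(d−u) = o−d
r = (74.2 − 50.8)/(50.8 − 34.6) = 23.4/16.2 = 1.4444
CL = 100·r = 144.44 %

CL = 144.44 %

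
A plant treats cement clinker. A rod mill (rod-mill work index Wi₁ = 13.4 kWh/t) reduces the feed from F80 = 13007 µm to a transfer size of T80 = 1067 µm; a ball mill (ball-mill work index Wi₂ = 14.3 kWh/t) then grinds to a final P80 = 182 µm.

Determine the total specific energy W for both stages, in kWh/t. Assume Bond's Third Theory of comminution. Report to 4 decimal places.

W = 9.1494 kWh/t

Bond: W = 10·Wi·(1/√P80 − 1/√F80)
Stage 1 (13007→1067 µm, Wi₁=13.4): W₁ = 10·13.4·(0.030614 − 0.008768) = 2.9273 kWh/t
Stage 2 (1067→182 µm, Wi₂=14.3): W₂ = 10·14.3·(0.074125 − 0.030614) = 6.2221 kWh/t
W = W₁ + W₂ = 2.9273 + 6.2221 = 9.1494 kWh/t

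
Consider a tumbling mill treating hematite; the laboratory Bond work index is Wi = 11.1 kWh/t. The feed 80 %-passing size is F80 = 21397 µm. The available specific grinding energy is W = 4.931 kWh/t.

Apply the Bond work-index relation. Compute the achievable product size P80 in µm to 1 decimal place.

P80 = 380.6 µm

W = 10 Wi / √P80 − 10 Wi / √F80
1/√P80 = 1/√F80 + W/(10·Wi)
  = 4.9310/(10·11.1) + 1/√21397 = 0.044423 + 0.006836 = 0.051260
P80 = (1/0.051260)² = 19.5085² = 380.58 µm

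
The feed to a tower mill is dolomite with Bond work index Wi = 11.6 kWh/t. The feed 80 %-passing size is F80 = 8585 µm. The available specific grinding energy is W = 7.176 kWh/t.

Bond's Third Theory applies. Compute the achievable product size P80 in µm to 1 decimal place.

W = 10·Wi·[P80^(−½) − F80^(−½)]
⇒ 1/√P80 = W/(10 Wi) + 1/√F80
  = 7.1760/(10·11.6) + 1/√8585 = 0.061862 + 0.010793 = 0.072655
P80 = (1/0.072655)² = 13.7637² = 189.44 µm

P80 = 189.4 µm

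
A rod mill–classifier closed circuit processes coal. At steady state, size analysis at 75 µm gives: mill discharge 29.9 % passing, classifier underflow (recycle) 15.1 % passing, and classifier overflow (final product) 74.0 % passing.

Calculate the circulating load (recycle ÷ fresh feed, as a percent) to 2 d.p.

CL = 297.97 %

Classifier node, passing 75 µm:
r = (o − d)/(d − u)
r = (74.0 − 29.9)/(29.9 − 15.1) = 44.1/14.8 = 2.9797
CL = 100·r = 297.97 %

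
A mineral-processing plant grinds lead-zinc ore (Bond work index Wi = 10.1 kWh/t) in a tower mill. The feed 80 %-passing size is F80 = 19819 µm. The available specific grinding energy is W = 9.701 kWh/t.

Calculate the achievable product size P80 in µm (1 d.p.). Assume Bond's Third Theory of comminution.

P80 = 94.0 µm

W = 10 Wi (1/√P80 − 1/√F80)  [Bond]
P80^(−½) = W/(10 Wi) + F80^(−½)
  = 9.7010/(10·10.1) + 1/√19819 = 0.096050 + 0.007103 = 0.103153
P80 = (1/0.103153)² = 9.6944² = 93.98 µm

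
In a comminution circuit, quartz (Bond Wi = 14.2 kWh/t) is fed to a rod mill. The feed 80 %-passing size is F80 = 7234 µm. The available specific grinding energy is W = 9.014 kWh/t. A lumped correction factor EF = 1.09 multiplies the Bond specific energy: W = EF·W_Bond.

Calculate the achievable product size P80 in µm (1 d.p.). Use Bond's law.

W_Bond = 10·Wi·(1/√P₈₀ − 1/√F₈₀)
W_Bond = W / EF = 9.014 / 1.09 = 8.2697 kWh/t
1/√P80 = 1/√F80 + W_Bond/(10·Wi)
  = 8.2697/(10·14.2) + 1/√7234 = 0.058237 + 0.011757 = 0.069995
P80 = (1/0.069995)² = 14.2868² = 204.11 µm

P80 = 204.1 µm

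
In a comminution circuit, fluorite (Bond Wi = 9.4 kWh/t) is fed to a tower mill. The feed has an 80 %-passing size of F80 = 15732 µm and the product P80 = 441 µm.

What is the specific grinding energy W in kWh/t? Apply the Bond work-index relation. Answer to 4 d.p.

W = 10·Wi·(P80^(-½) − F80^(-½))
1/√441 = 0.047619;  1/√15732 = 0.007973
W = 10·9.4·(0.047619 − 0.007973) = 3.7268 kWh/t

W = 3.7268 kWh/t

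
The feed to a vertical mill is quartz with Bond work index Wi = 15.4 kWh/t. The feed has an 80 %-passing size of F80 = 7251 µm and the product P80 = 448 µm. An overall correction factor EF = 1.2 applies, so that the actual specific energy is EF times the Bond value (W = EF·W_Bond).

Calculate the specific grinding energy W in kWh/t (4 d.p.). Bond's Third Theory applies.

W = 6.5608 kWh/t

W = 10 Wi (1/√P80 − 1/√F80)  [Bond]
1/√448 = 0.047246;  1/√7251 = 0.011744
W = 10·15.4·(0.047246 − 0.011744) = 5.4673 kWh/t
W_actual = 1.2 × 5.4673 = 6.5608 kWh/t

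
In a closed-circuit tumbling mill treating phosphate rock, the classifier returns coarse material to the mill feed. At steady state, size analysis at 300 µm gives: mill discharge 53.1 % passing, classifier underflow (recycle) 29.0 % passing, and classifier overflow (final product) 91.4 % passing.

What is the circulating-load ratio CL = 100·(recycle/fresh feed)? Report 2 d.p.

Two-product formula at 300 µm:
(1+r)·d = r·u + o ⇒ r = (o−d)/(d−u)
r = (91.4 − 53.1)/(53.1 − 29.0) = 38.3/24.1 = 1.5892
CL = 100·r = 158.92 %

CL = 158.92 %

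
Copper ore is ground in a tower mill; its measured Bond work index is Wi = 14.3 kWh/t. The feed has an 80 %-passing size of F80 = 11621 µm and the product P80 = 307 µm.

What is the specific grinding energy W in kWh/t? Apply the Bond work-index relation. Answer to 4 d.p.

W = 6.8349 kWh/t

W = 10·Wi·[P80^(−½) − F80^(−½)]
1/√307 = 0.057073;  1/√11621 = 0.009276
W = 10·14.3·(0.057073 − 0.009276) = 6.8349 kWh/t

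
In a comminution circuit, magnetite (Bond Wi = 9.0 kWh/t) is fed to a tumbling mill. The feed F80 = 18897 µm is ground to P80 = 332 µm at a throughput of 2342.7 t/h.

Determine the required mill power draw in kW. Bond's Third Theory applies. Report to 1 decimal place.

P = 10037.7 kW

W = 10 Wi (P80^-0.5 − F80^-0.5)
W = 10·9.0·(1/√332 − 1/√18897) = 10·9.0·(0.047608) = 4.2847 kWh/t
P = W·T = 4.2847·2342.7 = 10037.7 kW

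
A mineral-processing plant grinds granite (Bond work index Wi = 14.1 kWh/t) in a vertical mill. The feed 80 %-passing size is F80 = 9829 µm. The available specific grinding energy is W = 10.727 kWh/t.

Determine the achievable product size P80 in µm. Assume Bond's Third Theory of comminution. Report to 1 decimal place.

P80 = 134.7 µm

W = 10·Wi·(P80^(-½) − F80^(-½))
1/√P80 = 1/√F80 + W/(10·Wi)
  = 10.7270/(10·14.1) + 1/√9829 = 0.076078 + 0.010087 = 0.086165
P80 = (1/0.086165)² = 11.6057² = 134.69 µm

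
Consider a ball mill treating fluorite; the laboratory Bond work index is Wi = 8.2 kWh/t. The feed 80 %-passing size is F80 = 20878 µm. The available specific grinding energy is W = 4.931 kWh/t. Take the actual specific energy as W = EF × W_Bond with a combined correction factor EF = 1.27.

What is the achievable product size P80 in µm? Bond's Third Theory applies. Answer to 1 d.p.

W = 10 Wi (1/√P80 − 1/√F80)  [Bond]
W_Bond = W / EF = 4.931 / 1.27 = 3.8827 kWh/t
P80^-0.5 = F80^-0.5 + W_Bond/(10 Wi)
  = 3.8827/(10·8.2) + 1/√20878 = 0.047350 + 0.006921 = 0.054271
P80 = (1/0.054271)² = 18.4262² = 339.53 µm

P80 = 339.5 µm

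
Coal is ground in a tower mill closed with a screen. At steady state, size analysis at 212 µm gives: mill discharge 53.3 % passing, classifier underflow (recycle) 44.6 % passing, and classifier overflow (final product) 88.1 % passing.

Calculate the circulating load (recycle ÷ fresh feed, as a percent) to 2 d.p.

CL = 400.00 %

Mass balance on the −212 µm fraction:
Fd + Rd = Ru + Fo ⇒ R/F = (o−d)/(d−u)
r = (88.1 − 53.3)/(53.3 − 44.6) = 34.8/8.7 = 4.0000
CL = 100·r = 400.00 %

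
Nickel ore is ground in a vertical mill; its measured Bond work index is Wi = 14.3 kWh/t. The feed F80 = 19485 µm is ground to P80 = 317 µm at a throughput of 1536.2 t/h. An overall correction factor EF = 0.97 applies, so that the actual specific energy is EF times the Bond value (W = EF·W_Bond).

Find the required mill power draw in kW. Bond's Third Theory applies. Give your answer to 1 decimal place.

Bond:  W = 10 Wi (1/√P − 1/√F)
W = 10·14.3·(1/√317 − 1/√19485) = 10·14.3·(0.049002) = 7.0072 kWh/t
Corrected W = EF·W_Bond = 0.97·7.0072 = 6.7970 kWh/t
Mill draw = 6.7970 × 1536.2 = 10441.6 kW

P = 10441.6 kW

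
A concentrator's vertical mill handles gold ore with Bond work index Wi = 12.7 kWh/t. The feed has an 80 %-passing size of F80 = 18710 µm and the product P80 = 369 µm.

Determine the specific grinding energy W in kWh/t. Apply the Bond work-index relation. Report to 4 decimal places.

W = 5.6829 kWh/t

W = 10 Wi / √P80 − 10 Wi / √F80
1/√369 = 0.052058;  1/√18710 = 0.007311
W = 10·12.7·(0.052058 − 0.007311) = 5.6829 kWh/t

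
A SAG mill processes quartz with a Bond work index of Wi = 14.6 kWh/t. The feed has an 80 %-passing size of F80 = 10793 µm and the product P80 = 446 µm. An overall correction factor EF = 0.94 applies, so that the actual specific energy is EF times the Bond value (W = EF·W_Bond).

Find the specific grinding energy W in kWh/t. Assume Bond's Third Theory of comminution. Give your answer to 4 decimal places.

W = 5.1775 kWh/t

W = 10 Wi / √P80 − 10 Wi / √F80
1/√446 = 0.047351;  1/√10793 = 0.009626
W = 10·14.6·(0.047351 − 0.009626) = 5.5080 kWh/t
With EF = 0.94: W = 5.5080·0.94 = 5.1775 kWh/t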